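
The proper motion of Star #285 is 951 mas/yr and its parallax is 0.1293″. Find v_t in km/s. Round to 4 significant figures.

34.86 km/s

d = 1/p = 1/0.1293″ = 7.734 pc.
μ = 951 mas/yr = 0.951 ″/yr.
v_t = 4.74 × μ × d = 4.74 × 0.951 × 7.734 = 34.863 km/s.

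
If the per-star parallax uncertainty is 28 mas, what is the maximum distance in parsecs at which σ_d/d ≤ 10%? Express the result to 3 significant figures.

3.57 pc

σ_d/d = σ_p/p, so the condition is σ_p/p ≤ 0.10, i.e. p ≥ σ_p/0.10.
p_min = 28/0.10 = 280 mas = 0.28 arcsec.
d_max = 1/p_min = 1/0.28 = 3.5714 pc.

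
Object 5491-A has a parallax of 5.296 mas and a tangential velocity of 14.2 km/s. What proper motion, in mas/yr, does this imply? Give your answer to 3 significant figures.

d = 1/p = 1/0.005296″ = 188.82 pc.
μ = v_t / (4.74 d) = 14.2 / (4.74 × 188.82) = 14.2 / 895.01 = 0.015866 ″/yr = 15.866 mas/yr.

15.9 mas/yr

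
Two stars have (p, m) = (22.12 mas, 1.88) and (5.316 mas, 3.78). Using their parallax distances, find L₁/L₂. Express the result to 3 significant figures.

L₁/L₂ = 0.332

d₁ = 1/p₁ = 1/0.02212″ = 45.208 pc; d₂ = 1/p₂ = 1/0.005316″ = 188.11 pc.
M₁ = m₁ − 5 log₁₀ d₁ + 5 = 1.88 − 8.2761 + 5 = -1.3961.
M₂ = 3.78 − 11.3721 + 5 = -2.5921.
L₁/L₂ = 10^(0.4(M₂ − M₁)) = 10^(0.4 × (-1.1960)) = 10^(-0.47840) = 0.33235.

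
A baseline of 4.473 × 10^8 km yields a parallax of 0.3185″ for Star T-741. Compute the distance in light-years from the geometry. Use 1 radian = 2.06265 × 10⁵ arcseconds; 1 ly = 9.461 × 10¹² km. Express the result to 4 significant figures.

30.62 ly

θ = 0.3185″ = 0.3185/206265 = 1.5441 × 10^-6 rad.
d = B/θ = (4.473 × 10^8) / (1.5441 × 10^-6) = 2.8968 × 10^14 km = (2.8968 × 10^14) / (9.461 × 10^12) ly = 30.618 ly.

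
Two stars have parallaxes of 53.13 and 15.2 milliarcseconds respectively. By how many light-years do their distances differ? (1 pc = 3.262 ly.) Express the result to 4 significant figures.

153.2 ly

d_A = 1/0.05313″ = 18.822 pc; d_B = 1/0.01520″ = 65.789 pc.
|d_B − d_A| = |65.789 − 18.822| = 46.967 pc = 46.967 × 3.262 ly = 153.21 ly.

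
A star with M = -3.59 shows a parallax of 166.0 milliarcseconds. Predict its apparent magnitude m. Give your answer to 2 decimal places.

m = -4.69

d = 1/p = 1/0.1660″ = 6.0241 pc.
m − M = 5 log₁₀ d − 5 = 5 log₁₀(6.0241) − 5 = 3.8995 − 5 = -1.1005.
m = M + (m − M) = -3.59 + (-1.1005) = -4.69.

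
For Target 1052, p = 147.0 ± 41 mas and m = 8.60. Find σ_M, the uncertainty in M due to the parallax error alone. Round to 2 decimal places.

M = m − 5 log₁₀ d + 5 = m + 5 log₁₀ p + 5, so ∂M/∂p = 5/(p ln 10).
σ_M = (5/ln 10) · (σ_p/p) = 2.1715 × 41/147.0 = 2.1715 × 0.27891 = 0.60565.

σ_M = 0.61 mag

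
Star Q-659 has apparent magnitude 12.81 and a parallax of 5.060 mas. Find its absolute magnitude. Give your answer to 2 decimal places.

M = 6.33

d = 1/p = 1/0.005060″ = 197.63 pc.
m − M = 5 log₁₀(197.63) − 5 = 11.4793 − 5 = 6.4793.
M = m − (m − M) = 12.81 − 6.4793 = 6.33.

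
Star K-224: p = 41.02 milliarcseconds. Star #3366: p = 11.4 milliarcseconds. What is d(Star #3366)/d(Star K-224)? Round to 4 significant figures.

3.598

Since d = 1/p, d_B/d_A = p_A/p_B.
= 41.02 / 11.4 = 3.5982.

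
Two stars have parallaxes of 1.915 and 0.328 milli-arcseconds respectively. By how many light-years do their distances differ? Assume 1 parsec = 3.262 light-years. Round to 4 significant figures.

d_A = 1/0.001915″ = 522.19 pc; d_B = 1/0.0003280″ = 3048.8 pc.
|d_B − d_A| = |3048.8 − 522.19| = 2526.6 pc = 2526.6 × 3.262 ly = 8241.8 ly.

8242 ly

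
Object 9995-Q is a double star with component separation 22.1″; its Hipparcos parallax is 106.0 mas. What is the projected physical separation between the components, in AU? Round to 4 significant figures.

208.5 AU

d = 1/p = 1/0.1060″ = 9.434 pc.
At distance d (pc), an angle of θ arcsec spans θ·d AU: s = 22.1 × 9.434 = 208.49 AU.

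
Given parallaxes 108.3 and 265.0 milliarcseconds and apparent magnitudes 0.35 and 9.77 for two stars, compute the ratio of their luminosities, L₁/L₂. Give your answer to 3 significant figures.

L₁/L₂ = 35100

d₁ = 1/p₁ = 1/0.1083″ = 9.2336 pc; d₂ = 1/p₂ = 1/0.2650″ = 3.7736 pc.
M₁ = m₁ − 5 log₁₀ d₁ + 5 = 0.35 − 4.8269 + 5 = 0.5231.
M₂ = 9.77 − 2.8838 + 5 = 11.8862.
L₁/L₂ = 10^(0.4(M₂ − M₁)) = 10^(0.4 × 11.3631) = 10^4.54524 = 35095.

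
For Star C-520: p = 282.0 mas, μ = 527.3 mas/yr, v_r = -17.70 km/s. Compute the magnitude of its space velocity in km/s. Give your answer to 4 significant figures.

d = 1/p = 1/0.2820″ = 3.5461 pc.
μ = 527.3 mas/yr = 0.5273 ″/yr.
v_t = 4.740 μ d = 4.740 × 0.5273 × 3.5461 = 8.8631 km/s.
v = √(v_r² + v_t²) = √((-17.70)² + 8.8631²) = √391.845 = 19.795 km/s.

19.80 km/s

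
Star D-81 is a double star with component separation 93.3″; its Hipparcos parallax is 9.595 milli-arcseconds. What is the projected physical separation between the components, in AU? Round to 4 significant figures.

d = 1/p = 1/0.009595″ = 104.22 pc.
At distance d (pc), an angle of θ arcsec spans θ·d AU: s = 93.3 × 104.22 = 9723.7 AU.

9724 AU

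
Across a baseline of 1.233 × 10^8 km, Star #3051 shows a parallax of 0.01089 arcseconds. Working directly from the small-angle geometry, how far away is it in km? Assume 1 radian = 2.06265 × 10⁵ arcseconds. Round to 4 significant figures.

θ = 0.01089″ = 0.01089/206265 = 5.2796 × 10^-8 rad.
d = B/θ = (1.233 × 10^8) / (5.2796 × 10^-8) = 2.3354 × 10^15 km.

2.335 × 10^15 km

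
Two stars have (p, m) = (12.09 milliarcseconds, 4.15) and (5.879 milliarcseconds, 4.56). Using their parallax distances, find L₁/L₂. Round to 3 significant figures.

d₁ = 1/p₁ = 1/0.01209″ = 82.713 pc; d₂ = 1/p₂ = 1/0.005879″ = 170.1 pc.
M₁ = m₁ − 5 log₁₀ d₁ + 5 = 4.15 − 9.5879 + 5 = -0.4379.
M₂ = 4.56 − 11.1535 + 5 = -1.5935.
L₁/L₂ = 10^(0.4(M₂ − M₁)) = 10^(0.4 × (-1.1556)) = 10^(-0.46224) = 0.34495.

L₁/L₂ = 0.345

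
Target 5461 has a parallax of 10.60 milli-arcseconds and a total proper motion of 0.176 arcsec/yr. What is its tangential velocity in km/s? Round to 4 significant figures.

d = 1/p = 1/0.01060″ = 94.34 pc.
v_t = 4.74 × μ × d = 4.74 × 0.176 × 94.34 = 78.702 km/s.

78.70 km/s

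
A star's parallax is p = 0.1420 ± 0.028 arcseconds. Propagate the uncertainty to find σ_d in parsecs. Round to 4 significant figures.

d = 1/p, so σ_d = σ_p / p².
σ_d = 0.0280 / (0.1420)² = 0.0280 / 0.020164 = 1.3886 pc.

1.389 pc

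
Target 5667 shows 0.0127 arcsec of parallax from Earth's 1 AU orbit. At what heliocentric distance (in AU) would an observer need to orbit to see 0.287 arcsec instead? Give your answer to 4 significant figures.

Parallax scales linearly with baseline: p ∝ B, so B = p_target / p_Earth × 1 AU.
B = 0.287 / 0.0127 = 22.598 AU.

22.60 AU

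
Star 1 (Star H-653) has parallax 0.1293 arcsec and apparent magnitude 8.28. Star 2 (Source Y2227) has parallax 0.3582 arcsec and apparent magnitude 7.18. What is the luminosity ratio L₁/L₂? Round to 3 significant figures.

d₁ = 1/p₁ = 1/0.1293″ = 7.734 pc; d₂ = 1/p₂ = 1/0.3582″ = 2.7917 pc.
M₁ = m₁ − 5 log₁₀ d₁ + 5 = 8.28 − 4.4420 + 5 = 8.8380.
M₂ = 7.18 − 2.2293 + 5 = 9.9507.
L₁/L₂ = 10^(0.4(M₂ − M₁)) = 10^(0.4 × 1.1127) = 10^0.44508 = 2.7866.

L₁/L₂ = 2.79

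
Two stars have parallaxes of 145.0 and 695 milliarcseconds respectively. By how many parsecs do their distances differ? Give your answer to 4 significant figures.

5.458 pc

d_A = 1/0.1450″ = 6.8966 pc; d_B = 1/0.6950″ = 1.4388 pc.
|d_B − d_A| = |1.4388 − 6.8966| = 5.4578 pc.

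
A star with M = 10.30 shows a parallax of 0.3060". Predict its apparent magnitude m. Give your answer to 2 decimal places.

m = 7.87

d = 1/p = 1/0.3060″ = 3.268 pc.
m − M = 5 log₁₀ d − 5 = 5 log₁₀(3.268) − 5 = 2.5714 − 5 = -2.4286.
m = M + (m − M) = 10.30 + (-2.4286) = 7.87.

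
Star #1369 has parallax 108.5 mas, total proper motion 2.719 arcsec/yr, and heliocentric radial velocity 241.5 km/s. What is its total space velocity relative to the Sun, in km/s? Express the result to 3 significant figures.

269 km/s

d = 1/p = 1/0.1085″ = 9.2166 pc.
v_t = 4.740 μ d = 4.740 × 2.719 × 9.2166 = 118.78 km/s.
v = √(v_r² + v_t²) = √(241.5² + 118.78²) = √72430.9 = 269.13 km/s.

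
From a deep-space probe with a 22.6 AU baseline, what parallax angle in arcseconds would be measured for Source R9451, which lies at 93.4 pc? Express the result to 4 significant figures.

p (arcsec) = B (AU) / d (pc).
p = 22.6 / 93.4 = 0.24197 arcsec.

0.2420 arcsec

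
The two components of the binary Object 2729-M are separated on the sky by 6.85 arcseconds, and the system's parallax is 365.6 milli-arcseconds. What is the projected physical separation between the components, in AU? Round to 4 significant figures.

18.74 AU

d = 1/p = 1/0.3656″ = 2.7352 pc.
At distance d (pc), an angle of θ arcsec spans θ·d AU: s = 6.85 × 2.7352 = 18.736 AU.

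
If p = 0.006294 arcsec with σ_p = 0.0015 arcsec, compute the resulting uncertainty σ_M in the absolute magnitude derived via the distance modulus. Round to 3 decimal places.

M = m − 5 log₁₀ d + 5 = m + 5 log₁₀ p + 5, so ∂M/∂p = 5/(p ln 10).
σ_M = (5/ln 10) · (σ_p/p) = 2.1715 × 0.0015/0.006294 = 2.1715 × 0.23832 = 0.51751.

σ_M = 0.518 mag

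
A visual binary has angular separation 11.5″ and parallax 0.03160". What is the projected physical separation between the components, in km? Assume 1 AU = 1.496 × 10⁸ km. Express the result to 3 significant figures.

d = 1/p = 1/0.03160″ = 31.646 pc.
At distance d (pc), an angle of θ arcsec spans θ·d AU: s = 11.5 × 31.646 = 363.93 AU.
= 363.93 × 1.496 × 10⁸ km = 5.4444 × 10^10 km.

5.44 × 10^10 km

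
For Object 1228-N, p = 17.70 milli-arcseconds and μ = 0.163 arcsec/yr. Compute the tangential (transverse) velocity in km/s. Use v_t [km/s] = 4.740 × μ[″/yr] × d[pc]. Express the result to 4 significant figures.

43.65 km/s

d = 1/p = 1/0.01770″ = 56.497 pc.
v_t = 4.74 × μ × d = 4.74 × 0.163 × 56.497 = 43.651 km/s.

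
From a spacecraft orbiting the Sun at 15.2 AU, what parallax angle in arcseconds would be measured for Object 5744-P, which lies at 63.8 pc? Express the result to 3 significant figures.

p (arcsec) = B (AU) / d (pc).
p = 15.2 / 63.8 = 0.23824 arcsec.

0.238 arcsec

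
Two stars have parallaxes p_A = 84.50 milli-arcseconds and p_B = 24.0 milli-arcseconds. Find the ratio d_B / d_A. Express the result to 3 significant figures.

3.52

Since d = 1/p, d_B/d_A = p_A/p_B.
= 84.50 / 24.0 = 3.5208.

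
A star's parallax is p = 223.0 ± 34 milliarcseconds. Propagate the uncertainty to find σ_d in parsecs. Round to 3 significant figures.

d = 1/p, so σ_d = σ_p / p².
σ_d = 0.0340 / (0.2230)² = 0.0340 / 0.049729 = 0.68371 pc.

0.684 pc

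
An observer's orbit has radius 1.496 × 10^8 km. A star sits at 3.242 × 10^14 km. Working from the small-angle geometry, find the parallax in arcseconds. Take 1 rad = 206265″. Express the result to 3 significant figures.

0.0952 arcsec

θ ≈ B/d = (1.496 × 10^8) / (3.242 × 10^14) = 4.6144 × 10^-7 rad.
In arcseconds: 4.6144 × 10^-7 × 206265 = 0.095179″.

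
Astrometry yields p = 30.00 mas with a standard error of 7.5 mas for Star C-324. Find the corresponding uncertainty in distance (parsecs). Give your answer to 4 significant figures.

d = 1/p, so σ_d = σ_p / p².
σ_d = 0.00750 / (0.03000)² = 0.00750 / 0.0009 = 8.3333 pc.

8.333 pc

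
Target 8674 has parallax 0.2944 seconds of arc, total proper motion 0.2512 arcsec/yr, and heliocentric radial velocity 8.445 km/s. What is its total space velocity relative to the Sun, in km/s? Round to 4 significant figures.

d = 1/p = 1/0.2944″ = 3.3967 pc.
v_t = 4.740 μ d = 4.740 × 0.2512 × 3.3967 = 4.0444 km/s.
v = √(v_r² + v_t²) = √(8.445² + 4.0444²) = √87.6752 = 9.3635 km/s.

9.364 km/s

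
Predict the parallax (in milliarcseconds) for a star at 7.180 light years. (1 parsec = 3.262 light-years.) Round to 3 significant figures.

d = 7.180 ly ÷ 3.262 = 2.2011 pc.
p = 1/d = 1/2.2011 = 0.45432 arcsec.
= 0.45432 × 1000 = 454.32 mas.

454 mas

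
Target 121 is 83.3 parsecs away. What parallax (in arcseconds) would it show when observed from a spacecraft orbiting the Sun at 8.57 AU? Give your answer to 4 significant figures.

0.1029 arcsec

p (arcsec) = B (AU) / d (pc).
p = 8.57 / 83.3 = 0.10288 arcsec.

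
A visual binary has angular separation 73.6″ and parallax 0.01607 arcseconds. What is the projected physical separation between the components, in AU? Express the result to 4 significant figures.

d = 1/p = 1/0.01607″ = 62.228 pc.
At distance d (pc), an angle of θ arcsec spans θ·d AU: s = 73.6 × 62.228 = 4580 AU.

4580 AU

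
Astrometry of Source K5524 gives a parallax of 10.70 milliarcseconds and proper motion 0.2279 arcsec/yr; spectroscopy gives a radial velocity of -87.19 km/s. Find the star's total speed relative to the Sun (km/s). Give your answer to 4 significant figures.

133.4 km/s

d = 1/p = 1/0.01070″ = 93.458 pc.
v_t = 4.740 μ d = 4.740 × 0.2279 × 93.458 = 100.96 km/s.
v = √(v_r² + v_t²) = √((-87.19)² + 100.96²) = √17795 = 133.4 km/s.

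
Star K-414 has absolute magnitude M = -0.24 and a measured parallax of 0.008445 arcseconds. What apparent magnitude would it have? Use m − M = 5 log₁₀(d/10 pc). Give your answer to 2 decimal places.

d = 1/p = 1/0.008445″ = 118.41 pc.
m − M = 5 log₁₀ d − 5 = 5 log₁₀(118.41) − 5 = 10.3669 − 5 = 5.3669.
m = M + (m − M) = -0.24 + 5.3669 = 5.13.

m = 5.13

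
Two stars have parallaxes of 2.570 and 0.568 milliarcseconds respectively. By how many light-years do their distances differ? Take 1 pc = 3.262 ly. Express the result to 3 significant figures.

4470 ly

d_A = 1/0.002570″ = 389.11 pc; d_B = 1/0.0005680″ = 1760.6 pc.
|d_B − d_A| = |1760.6 − 389.11| = 1371.5 pc = 1371.5 × 3.262 ly = 4473.8 ly.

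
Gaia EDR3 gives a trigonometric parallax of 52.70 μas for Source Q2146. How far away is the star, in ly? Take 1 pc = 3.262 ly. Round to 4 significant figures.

61900 ly

p = 52.70 μas = 0.00005270 arcsec.
d = 1/p = 1/0.00005270 = 18975 pc.
In light-years: 18975 × 3.262 = 61896 ly.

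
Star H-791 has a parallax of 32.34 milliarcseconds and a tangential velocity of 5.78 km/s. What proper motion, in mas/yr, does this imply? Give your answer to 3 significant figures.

d = 1/p = 1/0.03234″ = 30.921 pc.
μ = v_t / (4.74 d) = 5.78 / (4.74 × 30.921) = 5.78 / 146.57 = 0.039435 ″/yr = 39.435 mas/yr.

39.4 mas/yr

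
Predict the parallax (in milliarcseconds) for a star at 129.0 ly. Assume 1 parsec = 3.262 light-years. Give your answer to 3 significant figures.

d = 129.0 ly ÷ 3.262 = 39.546 pc.
p = 1/d = 1/39.546 = 0.025287 arcsec.
= 0.025287 × 1000 = 25.287 mas.

25.3 mas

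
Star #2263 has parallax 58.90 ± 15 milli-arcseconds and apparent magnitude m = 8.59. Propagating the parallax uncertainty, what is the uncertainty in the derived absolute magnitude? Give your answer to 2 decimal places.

M = m − 5 log₁₀ d + 5 = m + 5 log₁₀ p + 5, so ∂M/∂p = 5/(p ln 10).
σ_M = (5/ln 10) · (σ_p/p) = 2.1715 × 15/58.90 = 2.1715 × 0.25467 = 0.55302.

σ_M = 0.55 mag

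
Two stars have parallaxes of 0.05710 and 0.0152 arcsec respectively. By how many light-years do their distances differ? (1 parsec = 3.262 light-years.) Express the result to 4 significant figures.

157.5 ly

d_A = 1/0.05710″ = 17.513 pc; d_B = 1/0.01520″ = 65.789 pc.
|d_B − d_A| = |65.789 − 17.513| = 48.276 pc = 48.276 × 3.262 ly = 157.48 ly.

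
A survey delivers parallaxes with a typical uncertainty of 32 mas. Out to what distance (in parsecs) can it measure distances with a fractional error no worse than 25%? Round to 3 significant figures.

7.81 pc

σ_d/d = σ_p/p, so the condition is σ_p/p ≤ 0.25, i.e. p ≥ σ_p/0.25.
p_min = 32/0.25 = 128 mas = 0.128 arcsec.
d_max = 1/p_min = 1/0.128 = 7.8125 pc.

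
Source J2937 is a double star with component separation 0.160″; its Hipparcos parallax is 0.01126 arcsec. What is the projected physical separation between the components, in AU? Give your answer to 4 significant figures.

14.21 AU

d = 1/p = 1/0.01126″ = 88.81 pc.
At distance d (pc), an angle of θ arcsec spans θ·d AU: s = 0.160 × 88.81 = 14.21 AU.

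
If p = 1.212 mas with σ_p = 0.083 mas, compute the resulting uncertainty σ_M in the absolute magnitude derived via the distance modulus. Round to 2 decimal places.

σ_M = 0.15 mag

M = m − 5 log₁₀ d + 5 = m + 5 log₁₀ p + 5, so ∂M/∂p = 5/(p ln 10).
σ_M = (5/ln 10) · (σ_p/p) = 2.1715 × 0.083/1.212 = 2.1715 × 0.068482 = 0.14871.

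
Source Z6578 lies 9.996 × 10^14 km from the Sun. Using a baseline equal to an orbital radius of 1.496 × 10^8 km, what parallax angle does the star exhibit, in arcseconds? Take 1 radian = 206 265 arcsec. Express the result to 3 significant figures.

θ ≈ B/d = (1.496 × 10^8) / (9.996 × 10^14) = 1.4966 × 10^-7 rad.
In arcseconds: 1.4966 × 10^-7 × 206265 = 0.03087″.

0.0309 arcsec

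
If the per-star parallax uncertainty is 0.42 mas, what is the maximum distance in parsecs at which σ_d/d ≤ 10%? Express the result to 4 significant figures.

238.1 pc

σ_d/d = σ_p/p, so the condition is σ_p/p ≤ 0.10, i.e. p ≥ σ_p/0.10.
p_min = 0.42/0.10 = 4.2 mas = 0.0042 arcsec.
d_max = 1/p_min = 1/0.0042 = 238.1 pc.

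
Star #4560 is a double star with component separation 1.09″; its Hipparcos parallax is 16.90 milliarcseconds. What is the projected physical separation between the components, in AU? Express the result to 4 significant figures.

d = 1/p = 1/0.01690″ = 59.172 pc.
At distance d (pc), an angle of θ arcsec spans θ·d AU: s = 1.09 × 59.172 = 64.497 AU.

64.50 AU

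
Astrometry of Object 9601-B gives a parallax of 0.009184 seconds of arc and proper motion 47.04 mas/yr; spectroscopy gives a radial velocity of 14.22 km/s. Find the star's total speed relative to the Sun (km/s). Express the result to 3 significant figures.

28.1 km/s

d = 1/p = 1/0.009184″ = 108.89 pc.
μ = 47.04 mas/yr = 0.04704 ″/yr.
v_t = 4.740 μ d = 4.740 × 0.04704 × 108.89 = 24.279 km/s.
v = √(v_r² + v_t²) = √(14.22² + 24.279²) = √791.678 = 28.137 km/s.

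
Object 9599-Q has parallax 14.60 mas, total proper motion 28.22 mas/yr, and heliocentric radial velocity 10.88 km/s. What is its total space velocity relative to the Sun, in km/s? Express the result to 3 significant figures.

14.2 km/s

d = 1/p = 1/0.01460″ = 68.493 pc.
μ = 28.22 mas/yr = 0.02822 ″/yr.
v_t = 4.740 μ d = 4.740 × 0.02822 × 68.493 = 9.1618 km/s.
v = √(v_r² + v_t²) = √(10.88² + 9.1618²) = √202.313 = 14.224 km/s.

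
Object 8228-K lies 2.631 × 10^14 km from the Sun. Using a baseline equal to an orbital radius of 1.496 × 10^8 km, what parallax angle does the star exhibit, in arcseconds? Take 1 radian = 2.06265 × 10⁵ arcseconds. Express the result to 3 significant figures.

0.117 arcsec

θ ≈ B/d = (1.496 × 10^8) / (2.631 × 10^14) = 5.6861 × 10^-7 rad.
In arcseconds: 5.6861 × 10^-7 × 206265 = 0.11728″.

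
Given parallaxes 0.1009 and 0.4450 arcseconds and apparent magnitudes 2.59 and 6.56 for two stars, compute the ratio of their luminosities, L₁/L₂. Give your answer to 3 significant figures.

d₁ = 1/p₁ = 1/0.1009″ = 9.9108 pc; d₂ = 1/p₂ = 1/0.4450″ = 2.2472 pc.
M₁ = m₁ − 5 log₁₀ d₁ + 5 = 2.59 − 4.9805 + 5 = 2.6095.
M₂ = 6.56 − 1.7582 + 5 = 9.8018.
L₁/L₂ = 10^(0.4(M₂ − M₁)) = 10^(0.4 × 7.1923) = 10^2.87692 = 753.22.

L₁/L₂ = 753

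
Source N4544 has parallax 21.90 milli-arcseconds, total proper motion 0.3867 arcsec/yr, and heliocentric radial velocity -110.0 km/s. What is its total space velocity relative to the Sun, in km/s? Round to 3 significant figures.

d = 1/p = 1/0.02190″ = 45.662 pc.
v_t = 4.740 μ d = 4.740 × 0.3867 × 45.662 = 83.697 km/s.
v = √(v_r² + v_t²) = √((-110.0)² + 83.697²) = √19105.2 = 138.22 km/s.

138 km/s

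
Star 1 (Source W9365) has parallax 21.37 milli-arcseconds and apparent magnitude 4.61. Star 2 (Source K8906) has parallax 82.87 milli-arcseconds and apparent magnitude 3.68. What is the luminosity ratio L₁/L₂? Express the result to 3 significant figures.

L₁/L₂ = 6.39

d₁ = 1/p₁ = 1/0.02137″ = 46.795 pc; d₂ = 1/p₂ = 1/0.08287″ = 12.067 pc.
M₁ = m₁ − 5 log₁₀ d₁ + 5 = 4.61 − 8.3510 + 5 = 1.2590.
M₂ = 3.68 − 5.4080 + 5 = 3.2720.
L₁/L₂ = 10^(0.4(M₂ − M₁)) = 10^(0.4 × 2.0130) = 10^0.80520 = 6.3856.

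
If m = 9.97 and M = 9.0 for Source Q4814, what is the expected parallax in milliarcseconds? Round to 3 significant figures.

64.0 mas

m − M = 9.97 − 9.0 = 0.97.
d = 10^((m−M)/5 + 1) = 10^1.194 = 15.631 pc.
p = 1/d = 1/15.631 = 0.063975 arcsec = 63.975 mas.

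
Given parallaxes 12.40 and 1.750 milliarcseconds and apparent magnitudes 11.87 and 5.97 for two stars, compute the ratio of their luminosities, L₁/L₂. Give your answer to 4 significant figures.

L₁/L₂ = 8.694 × 10^-5

d₁ = 1/p₁ = 1/0.01240″ = 80.645 pc; d₂ = 1/p₂ = 1/0.001750″ = 571.43 pc.
M₁ = m₁ − 5 log₁₀ d₁ + 5 = 11.87 − 9.5329 + 5 = 7.3371.
M₂ = 5.97 − 13.7848 + 5 = -2.8148.
L₁/L₂ = 10^(0.4(M₂ − M₁)) = 10^(0.4 × (-10.1519)) = 10^(-4.06076) = 0.000086944.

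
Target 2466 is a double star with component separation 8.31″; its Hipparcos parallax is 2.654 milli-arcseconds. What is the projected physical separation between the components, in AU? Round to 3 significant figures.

3130 AU

d = 1/p = 1/0.002654″ = 376.79 pc.
At distance d (pc), an angle of θ arcsec spans θ·d AU: s = 8.31 × 376.79 = 3131.1 AU.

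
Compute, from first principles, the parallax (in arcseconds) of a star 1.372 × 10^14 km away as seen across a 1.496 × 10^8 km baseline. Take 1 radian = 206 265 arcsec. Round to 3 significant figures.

0.225 arcsec

θ ≈ B/d = (1.496 × 10^8) / (1.372 × 10^14) = 1.0904 × 10^-6 rad.
In arcseconds: 1.0904 × 10^-6 × 206265 = 0.22491″.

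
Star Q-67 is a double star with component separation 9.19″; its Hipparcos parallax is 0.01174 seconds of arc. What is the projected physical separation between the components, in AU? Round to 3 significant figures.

d = 1/p = 1/0.01174″ = 85.179 pc.
At distance d (pc), an angle of θ arcsec spans θ·d AU: s = 9.19 × 85.179 = 782.8 AU.

783 AU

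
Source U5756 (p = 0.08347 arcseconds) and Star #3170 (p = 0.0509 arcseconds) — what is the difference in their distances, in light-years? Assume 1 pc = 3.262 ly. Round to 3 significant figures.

d_A = 1/0.08347″ = 11.98 pc; d_B = 1/0.05090″ = 19.646 pc.
|d_B − d_A| = |19.646 − 11.98| = 7.666 pc = 7.666 × 3.262 ly = 25.006 ly.

25.0 ly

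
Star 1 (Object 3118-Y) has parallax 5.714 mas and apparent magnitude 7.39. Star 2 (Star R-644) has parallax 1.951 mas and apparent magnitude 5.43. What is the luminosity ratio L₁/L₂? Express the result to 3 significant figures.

d₁ = 1/p₁ = 1/0.005714″ = 175.01 pc; d₂ = 1/p₂ = 1/0.001951″ = 512.56 pc.
M₁ = m₁ − 5 log₁₀ d₁ + 5 = 7.39 − 11.2153 + 5 = 1.1747.
M₂ = 5.43 − 13.5487 + 5 = -3.1187.
L₁/L₂ = 10^(0.4(M₂ − M₁)) = 10^(0.4 × (-4.2934)) = 10^(-1.71736) = 0.019171.

L₁/L₂ = 0.0192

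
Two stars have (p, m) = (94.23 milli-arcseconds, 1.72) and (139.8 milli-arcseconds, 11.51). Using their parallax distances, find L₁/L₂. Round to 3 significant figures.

L₁/L₂ = 18100

d₁ = 1/p₁ = 1/0.09423″ = 10.612 pc; d₂ = 1/p₂ = 1/0.1398″ = 7.1531 pc.
M₁ = m₁ − 5 log₁₀ d₁ + 5 = 1.72 − 5.1290 + 5 = 1.5910.
M₂ = 11.51 − 4.2725 + 5 = 12.2375.
L₁/L₂ = 10^(0.4(M₂ − M₁)) = 10^(0.4 × 10.6465) = 10^4.25860 = 18138.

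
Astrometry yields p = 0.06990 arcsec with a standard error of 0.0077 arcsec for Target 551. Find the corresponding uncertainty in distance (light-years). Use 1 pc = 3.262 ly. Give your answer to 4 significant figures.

5.141 ly

d = 1/p, so σ_d = σ_p / p².
σ_d = 0.00770 / (0.06990)² = 0.00770 / 0.004886 = 1.5759 pc = 1.5759 × 3.262 ly = 5.1406 ly.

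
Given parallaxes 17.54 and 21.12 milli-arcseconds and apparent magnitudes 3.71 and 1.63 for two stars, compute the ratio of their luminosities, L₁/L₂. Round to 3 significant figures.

L₁/L₂ = 0.213

d₁ = 1/p₁ = 1/0.01754″ = 57.013 pc; d₂ = 1/p₂ = 1/0.02112″ = 47.348 pc.
M₁ = m₁ − 5 log₁₀ d₁ + 5 = 3.71 − 8.7799 + 5 = -0.0699.
M₂ = 1.63 − 8.3765 + 5 = -1.7465.
L₁/L₂ = 10^(0.4(M₂ − M₁)) = 10^(0.4 × (-1.6766)) = 10^(-0.67064) = 0.21348.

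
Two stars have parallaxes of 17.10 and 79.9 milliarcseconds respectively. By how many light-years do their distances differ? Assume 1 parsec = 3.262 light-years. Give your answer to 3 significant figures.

150 ly

d_A = 1/0.01710″ = 58.48 pc; d_B = 1/0.07990″ = 12.516 pc.
|d_B − d_A| = |12.516 − 58.48| = 45.964 pc = 45.964 × 3.262 ly = 149.93 ly.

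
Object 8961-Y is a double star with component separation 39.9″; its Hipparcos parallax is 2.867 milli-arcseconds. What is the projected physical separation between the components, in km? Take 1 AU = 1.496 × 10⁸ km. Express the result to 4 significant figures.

d = 1/p = 1/0.002867″ = 348.8 pc.
At distance d (pc), an angle of θ arcsec spans θ·d AU: s = 39.9 × 348.8 = 13917 AU.
= 13917 × 1.496 × 10⁸ km = 2.0820 × 10^12 km.

2.082 × 10^12 km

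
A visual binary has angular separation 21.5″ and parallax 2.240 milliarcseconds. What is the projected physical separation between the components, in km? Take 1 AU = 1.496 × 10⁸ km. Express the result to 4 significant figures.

1.436 × 10^12 km

d = 1/p = 1/0.002240″ = 446.43 pc.
At distance d (pc), an angle of θ arcsec spans θ·d AU: s = 21.5 × 446.43 = 9598.2 AU.
= 9598.2 × 1.496 × 10⁸ km = 1.4359 × 10^12 km.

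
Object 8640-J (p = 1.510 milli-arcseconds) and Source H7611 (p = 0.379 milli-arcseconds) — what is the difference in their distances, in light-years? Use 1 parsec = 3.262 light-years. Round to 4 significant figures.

6447 ly

d_A = 1/0.001510″ = 662.25 pc; d_B = 1/0.0003790″ = 2638.5 pc.
|d_B − d_A| = |2638.5 − 662.25| = 1976.3 pc = 1976.3 × 3.262 ly = 6446.7 ly.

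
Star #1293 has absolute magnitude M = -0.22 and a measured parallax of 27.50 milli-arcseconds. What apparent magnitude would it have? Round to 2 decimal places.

m = 2.58

d = 1/p = 1/0.02750″ = 36.364 pc.
m − M = 5 log₁₀ d − 5 = 5 log₁₀(36.364) − 5 = 7.8034 − 5 = 2.8034.
m = M + (m − M) = -0.22 + 2.8034 = 2.58.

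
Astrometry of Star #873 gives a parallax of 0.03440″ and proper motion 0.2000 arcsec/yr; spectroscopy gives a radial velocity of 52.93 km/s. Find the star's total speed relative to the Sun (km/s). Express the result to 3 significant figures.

d = 1/p = 1/0.03440″ = 29.07 pc.
v_t = 4.740 μ d = 4.740 × 0.2000 × 29.07 = 27.558 km/s.
v = √(v_r² + v_t²) = √(52.93² + 27.558²) = √3561.03 = 59.674 km/s.

59.7 km/s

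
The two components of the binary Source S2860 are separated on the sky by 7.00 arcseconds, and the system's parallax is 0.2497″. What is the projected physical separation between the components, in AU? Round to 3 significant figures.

28.0 AU

d = 1/p = 1/0.2497″ = 4.0048 pc.
At distance d (pc), an angle of θ arcsec spans θ·d AU: s = 7.00 × 4.0048 = 28.034 AU.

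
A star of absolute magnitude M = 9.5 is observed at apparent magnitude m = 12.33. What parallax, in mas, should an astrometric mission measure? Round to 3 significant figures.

m − M = 12.33 − 9.5 = 2.83.
d = 10^((m−M)/5 + 1) = 10^1.566 = 36.813 pc.
p = 1/d = 1/36.813 = 0.027164 arcsec = 27.164 mas.

27.2 mas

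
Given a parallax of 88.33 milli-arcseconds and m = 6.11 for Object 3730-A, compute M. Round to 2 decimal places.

M = 5.84

d = 1/p = 1/0.08833″ = 11.321 pc.
m − M = 5 log₁₀(11.321) − 5 = 5.2694 − 5 = 0.2694.
M = m − (m − M) = 6.11 − 0.2694 = 5.84.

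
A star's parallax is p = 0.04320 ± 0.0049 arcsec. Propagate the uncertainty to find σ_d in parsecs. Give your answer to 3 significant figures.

2.63 pc

d = 1/p, so σ_d = σ_p / p².
σ_d = 0.00490 / (0.04320)² = 0.00490 / 0.0018662 = 2.6257 pc.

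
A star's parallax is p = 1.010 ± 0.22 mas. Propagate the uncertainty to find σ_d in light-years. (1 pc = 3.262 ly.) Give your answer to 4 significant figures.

d = 1/p, so σ_d = σ_p / p².
σ_d = 0.000220 / (0.001010)² = 0.000220 / 0.0000010201 = 215.67 pc = 215.67 × 3.262 ly = 703.52 ly.

703.5 ly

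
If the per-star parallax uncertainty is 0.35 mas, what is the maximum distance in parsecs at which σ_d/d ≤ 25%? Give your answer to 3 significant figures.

σ_d/d = σ_p/p, so the condition is σ_p/p ≤ 0.25, i.e. p ≥ σ_p/0.25.
p_min = 0.35/0.25 = 1.4 mas = 0.0014 arcsec.
d_max = 1/p_min = 1/0.0014 = 714.29 pc.

714 pc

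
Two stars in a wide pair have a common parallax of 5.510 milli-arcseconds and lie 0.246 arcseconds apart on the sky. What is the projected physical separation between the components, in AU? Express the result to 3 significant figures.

44.6 AU

d = 1/p = 1/0.005510″ = 181.49 pc.
At distance d (pc), an angle of θ arcsec spans θ·d AU: s = 0.246 × 181.49 = 44.647 AU.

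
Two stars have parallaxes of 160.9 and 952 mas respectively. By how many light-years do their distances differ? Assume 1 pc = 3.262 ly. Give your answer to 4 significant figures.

16.85 ly

d_A = 1/0.1609″ = 6.215 pc; d_B = 1/0.9520″ = 1.0504 pc.
|d_B − d_A| = |1.0504 − 6.215| = 5.1646 pc = 5.1646 × 3.262 ly = 16.847 ly.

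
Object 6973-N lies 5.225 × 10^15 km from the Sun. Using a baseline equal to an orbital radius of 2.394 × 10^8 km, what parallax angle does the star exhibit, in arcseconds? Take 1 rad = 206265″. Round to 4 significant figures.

0.009451 arcsec

θ ≈ B/d = (2.394 × 10^8) / (5.225 × 10^15) = 4.5818 × 10^-8 rad.
In arcseconds: 4.5818 × 10^-8 × 206265 = 0.0094506″.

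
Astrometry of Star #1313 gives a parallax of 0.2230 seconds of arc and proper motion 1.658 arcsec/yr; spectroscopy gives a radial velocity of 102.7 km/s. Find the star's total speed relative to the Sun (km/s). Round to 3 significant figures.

109 km/s

d = 1/p = 1/0.2230″ = 4.4843 pc.
v_t = 4.740 μ d = 4.740 × 1.658 × 4.4843 = 35.242 km/s.
v = √(v_r² + v_t²) = √(102.7² + 35.242²) = √11789.3 = 108.58 km/s.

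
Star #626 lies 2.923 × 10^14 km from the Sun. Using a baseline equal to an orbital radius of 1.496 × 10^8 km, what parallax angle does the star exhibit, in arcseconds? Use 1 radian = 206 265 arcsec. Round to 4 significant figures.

0.1056 arcsec

θ ≈ B/d = (1.496 × 10^8) / (2.923 × 10^14) = 5.1180 × 10^-7 rad.
In arcseconds: 5.1180 × 10^-7 × 206265 = 0.10557″.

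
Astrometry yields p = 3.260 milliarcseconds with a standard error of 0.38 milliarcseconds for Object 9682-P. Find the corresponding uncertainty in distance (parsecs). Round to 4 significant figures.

35.76 pc

d = 1/p, so σ_d = σ_p / p².
σ_d = 0.000380 / (0.003260)² = 0.000380 / 0.000010628 = 35.755 pc.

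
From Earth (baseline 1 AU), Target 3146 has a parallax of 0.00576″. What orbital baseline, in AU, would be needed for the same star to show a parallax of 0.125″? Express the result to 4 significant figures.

21.70 AU

Parallax scales linearly with baseline: p ∝ B, so B = p_target / p_Earth × 1 AU.
B = 0.125 / 0.00576 = 21.701 AU.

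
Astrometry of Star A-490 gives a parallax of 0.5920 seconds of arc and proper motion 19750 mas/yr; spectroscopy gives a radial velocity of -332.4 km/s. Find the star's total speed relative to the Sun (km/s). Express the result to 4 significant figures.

368.1 km/s

d = 1/p = 1/0.5920″ = 1.6892 pc.
μ = 19750 mas/yr = 19.75 ″/yr.
v_t = 4.740 μ d = 4.740 × 19.75 × 1.6892 = 158.13 km/s.
v = √(v_r² + v_t²) = √((-332.4)² + 158.13²) = √135495 = 368.1 km/s.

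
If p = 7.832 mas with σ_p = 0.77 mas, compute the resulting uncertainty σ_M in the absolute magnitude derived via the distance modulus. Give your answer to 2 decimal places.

M = m − 5 log₁₀ d + 5 = m + 5 log₁₀ p + 5, so ∂M/∂p = 5/(p ln 10).
σ_M = (5/ln 10) · (σ_p/p) = 2.1715 × 0.77/7.832 = 2.1715 × 0.098315 = 0.21349.

σ_M = 0.21 mag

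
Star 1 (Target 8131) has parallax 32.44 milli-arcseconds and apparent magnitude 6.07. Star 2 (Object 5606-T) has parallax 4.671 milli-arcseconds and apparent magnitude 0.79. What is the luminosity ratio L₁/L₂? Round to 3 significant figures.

L₁/L₂ = 0.000160

d₁ = 1/p₁ = 1/0.03244″ = 30.826 pc; d₂ = 1/p₂ = 1/0.004671″ = 214.09 pc.
M₁ = m₁ − 5 log₁₀ d₁ + 5 = 6.07 − 7.4446 + 5 = 3.6254.
M₂ = 0.79 − 11.6530 + 5 = -5.8630.
L₁/L₂ = 10^(0.4(M₂ − M₁)) = 10^(0.4 × (-9.4884)) = 10^(-3.79536) = 0.00016019.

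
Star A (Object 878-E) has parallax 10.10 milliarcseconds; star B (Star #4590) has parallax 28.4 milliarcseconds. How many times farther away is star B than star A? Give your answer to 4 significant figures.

Since d = 1/p, d_B/d_A = p_A/p_B.
= 10.10 / 28.4 = 0.35563.

0.3556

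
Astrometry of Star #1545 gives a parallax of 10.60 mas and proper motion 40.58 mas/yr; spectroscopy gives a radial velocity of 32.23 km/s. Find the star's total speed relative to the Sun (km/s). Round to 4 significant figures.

36.99 km/s

d = 1/p = 1/0.01060″ = 94.34 pc.
μ = 40.58 mas/yr = 0.04058 ″/yr.
v_t = 4.740 μ d = 4.740 × 0.04058 × 94.34 = 18.146 km/s.
v = √(v_r² + v_t²) = √(32.23² + 18.146²) = √1368.05 = 36.987 km/s.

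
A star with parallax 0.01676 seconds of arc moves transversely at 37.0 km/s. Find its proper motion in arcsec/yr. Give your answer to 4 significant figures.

0.1308 arcsec/yr

d = 1/p = 1/0.01676″ = 59.666 pc.
μ = v_t / (4.74 d) = 37.0 / (4.74 × 59.666) = 37.0 / 282.82 = 0.13083 ″/yr.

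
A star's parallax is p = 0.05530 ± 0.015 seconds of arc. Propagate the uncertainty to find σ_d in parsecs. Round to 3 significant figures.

d = 1/p, so σ_d = σ_p / p².
σ_d = 0.0150 / (0.05530)² = 0.0150 / 0.0030581 = 4.905 pc.

4.91 pc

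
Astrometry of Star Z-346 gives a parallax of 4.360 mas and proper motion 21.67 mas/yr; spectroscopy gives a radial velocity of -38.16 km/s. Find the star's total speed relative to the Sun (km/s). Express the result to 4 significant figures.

44.85 km/s

d = 1/p = 1/0.004360″ = 229.36 pc.
μ = 21.67 mas/yr = 0.02167 ″/yr.
v_t = 4.740 μ d = 4.740 × 0.02167 × 229.36 = 23.559 km/s.
v = √(v_r² + v_t²) = √((-38.16)² + 23.559²) = √2011.21 = 44.847 km/s.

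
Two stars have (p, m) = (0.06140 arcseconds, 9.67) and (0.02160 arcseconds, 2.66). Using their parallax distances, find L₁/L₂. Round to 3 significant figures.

d₁ = 1/p₁ = 1/0.06140″ = 16.287 pc; d₂ = 1/p₂ = 1/0.02160″ = 46.296 pc.
M₁ = m₁ − 5 log₁₀ d₁ + 5 = 9.67 − 6.0592 + 5 = 8.6108.
M₂ = 2.66 − 8.3277 + 5 = -0.6677.
L₁/L₂ = 10^(0.4(M₂ − M₁)) = 10^(0.4 × (-9.2785)) = 10^(-3.71140) = 0.00019436.

L₁/L₂ = 0.000194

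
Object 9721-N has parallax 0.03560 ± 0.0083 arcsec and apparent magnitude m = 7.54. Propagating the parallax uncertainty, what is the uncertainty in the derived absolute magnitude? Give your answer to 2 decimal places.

σ_M = 0.51 mag

M = m − 5 log₁₀ d + 5 = m + 5 log₁₀ p + 5, so ∂M/∂p = 5/(p ln 10).
σ_M = (5/ln 10) · (σ_p/p) = 2.1715 × 0.0083/0.03560 = 2.1715 × 0.23315 = 0.50629.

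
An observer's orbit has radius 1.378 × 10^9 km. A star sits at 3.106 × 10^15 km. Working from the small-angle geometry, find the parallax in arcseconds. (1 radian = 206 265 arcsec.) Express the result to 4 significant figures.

θ ≈ B/d = (1.378 × 10^9) / (3.106 × 10^15) = 4.4366 × 10^-7 rad.
In arcseconds: 4.4366 × 10^-7 × 206265 = 0.091512″.

0.09151 arcsec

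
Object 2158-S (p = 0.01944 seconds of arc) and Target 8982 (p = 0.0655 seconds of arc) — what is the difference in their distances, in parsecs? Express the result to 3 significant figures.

36.2 pc

d_A = 1/0.01944″ = 51.44 pc; d_B = 1/0.06550″ = 15.267 pc.
|d_B − d_A| = |15.267 − 51.44| = 36.173 pc.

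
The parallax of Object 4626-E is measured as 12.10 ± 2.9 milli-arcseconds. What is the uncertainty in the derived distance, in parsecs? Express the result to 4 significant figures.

d = 1/p, so σ_d = σ_p / p².
σ_d = 0.00290 / (0.01210)² = 0.00290 / 0.00014641 = 19.807 pc.

19.81 pc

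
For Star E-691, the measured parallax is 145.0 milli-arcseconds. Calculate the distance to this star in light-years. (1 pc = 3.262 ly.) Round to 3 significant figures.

22.5 light years

p = 145.0 milli-arcseconds = 0.1450 arcsec.
d = 1/p = 1/0.1450 = 6.8966 pc.
In light-years: 6.8966 × 3.262 = 22.497 ly.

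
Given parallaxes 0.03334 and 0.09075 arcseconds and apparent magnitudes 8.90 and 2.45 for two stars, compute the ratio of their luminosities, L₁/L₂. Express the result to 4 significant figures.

L₁/L₂ = 0.01949

d₁ = 1/p₁ = 1/0.03334″ = 29.994 pc; d₂ = 1/p₂ = 1/0.09075″ = 11.019 pc.
M₁ = m₁ − 5 log₁₀ d₁ + 5 = 8.90 − 7.3852 + 5 = 6.5148.
M₂ = 2.45 − 5.2107 + 5 = 2.2393.
L₁/L₂ = 10^(0.4(M₂ − M₁)) = 10^(0.4 × (-4.2755)) = 10^(-1.71020) = 0.019489.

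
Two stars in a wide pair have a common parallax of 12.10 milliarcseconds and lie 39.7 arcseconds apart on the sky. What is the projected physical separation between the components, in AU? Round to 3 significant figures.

d = 1/p = 1/0.01210″ = 82.645 pc.
At distance d (pc), an angle of θ arcsec spans θ·d AU: s = 39.7 × 82.645 = 3281 AU.

3280 AU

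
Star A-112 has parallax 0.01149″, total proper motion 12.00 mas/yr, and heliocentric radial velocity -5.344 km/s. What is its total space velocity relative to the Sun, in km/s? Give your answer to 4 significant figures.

7.285 km/s

d = 1/p = 1/0.01149″ = 87.032 pc.
μ = 12.00 mas/yr = 0.01200 ″/yr.
v_t = 4.740 μ d = 4.740 × 0.01200 × 87.032 = 4.9504 km/s.
v = √(v_r² + v_t²) = √((-5.344)² + 4.9504²) = √53.0648 = 7.2846 km/s.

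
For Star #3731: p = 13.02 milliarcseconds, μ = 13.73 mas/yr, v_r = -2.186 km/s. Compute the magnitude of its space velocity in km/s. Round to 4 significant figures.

5.456 km/s

d = 1/p = 1/0.01302″ = 76.805 pc.
μ = 13.73 mas/yr = 0.01373 ″/yr.
v_t = 4.740 μ d = 4.740 × 0.01373 × 76.805 = 4.9985 km/s.
v = √(v_r² + v_t²) = √((-2.186)² + 4.9985²) = √29.7636 = 5.4556 km/s.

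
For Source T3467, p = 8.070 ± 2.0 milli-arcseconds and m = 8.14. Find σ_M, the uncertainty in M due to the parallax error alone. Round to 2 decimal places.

M = m − 5 log₁₀ d + 5 = m + 5 log₁₀ p + 5, so ∂M/∂p = 5/(p ln 10).
σ_M = (5/ln 10) · (σ_p/p) = 2.1715 × 2.0/8.070 = 2.1715 × 0.24783 = 0.53816.

σ_M = 0.54 mag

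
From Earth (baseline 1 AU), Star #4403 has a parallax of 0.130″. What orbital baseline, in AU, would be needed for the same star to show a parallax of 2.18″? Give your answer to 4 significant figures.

Parallax scales linearly with baseline: p ∝ B, so B = p_target / p_Earth × 1 AU.
B = 2.18 / 0.130 = 16.769 AU.

16.77 AU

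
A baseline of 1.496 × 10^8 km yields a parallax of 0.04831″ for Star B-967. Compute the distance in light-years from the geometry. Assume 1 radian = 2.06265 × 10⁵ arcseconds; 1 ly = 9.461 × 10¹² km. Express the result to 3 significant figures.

67.5 ly

θ = 0.04831″ = 0.04831/206265 = 2.3421 × 10^-7 rad.
d = B/θ = (1.496 × 10^8) / (2.3421 × 10^-7) = 6.3874 × 10^14 km = (6.3874 × 10^14) / (9.461 × 10^12) ly = 67.513 ly.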